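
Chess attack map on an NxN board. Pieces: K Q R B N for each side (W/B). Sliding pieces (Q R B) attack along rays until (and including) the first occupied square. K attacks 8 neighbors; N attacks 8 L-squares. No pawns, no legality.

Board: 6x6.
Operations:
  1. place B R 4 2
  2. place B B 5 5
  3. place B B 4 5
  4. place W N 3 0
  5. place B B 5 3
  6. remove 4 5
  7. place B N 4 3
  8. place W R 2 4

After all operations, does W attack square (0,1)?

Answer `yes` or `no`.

Op 1: place BR@(4,2)
Op 2: place BB@(5,5)
Op 3: place BB@(4,5)
Op 4: place WN@(3,0)
Op 5: place BB@(5,3)
Op 6: remove (4,5)
Op 7: place BN@(4,3)
Op 8: place WR@(2,4)
Per-piece attacks for W:
  WR@(2,4): attacks (2,5) (2,3) (2,2) (2,1) (2,0) (3,4) (4,4) (5,4) (1,4) (0,4)
  WN@(3,0): attacks (4,2) (5,1) (2,2) (1,1)
W attacks (0,1): no

Answer: no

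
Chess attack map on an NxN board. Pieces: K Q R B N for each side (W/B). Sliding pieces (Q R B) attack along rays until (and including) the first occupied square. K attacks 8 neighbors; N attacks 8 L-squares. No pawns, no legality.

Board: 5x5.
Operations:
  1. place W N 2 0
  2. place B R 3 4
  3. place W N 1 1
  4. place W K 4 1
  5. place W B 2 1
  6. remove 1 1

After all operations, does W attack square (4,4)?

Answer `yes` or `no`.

Answer: no

Derivation:
Op 1: place WN@(2,0)
Op 2: place BR@(3,4)
Op 3: place WN@(1,1)
Op 4: place WK@(4,1)
Op 5: place WB@(2,1)
Op 6: remove (1,1)
Per-piece attacks for W:
  WN@(2,0): attacks (3,2) (4,1) (1,2) (0,1)
  WB@(2,1): attacks (3,2) (4,3) (3,0) (1,2) (0,3) (1,0)
  WK@(4,1): attacks (4,2) (4,0) (3,1) (3,2) (3,0)
W attacks (4,4): no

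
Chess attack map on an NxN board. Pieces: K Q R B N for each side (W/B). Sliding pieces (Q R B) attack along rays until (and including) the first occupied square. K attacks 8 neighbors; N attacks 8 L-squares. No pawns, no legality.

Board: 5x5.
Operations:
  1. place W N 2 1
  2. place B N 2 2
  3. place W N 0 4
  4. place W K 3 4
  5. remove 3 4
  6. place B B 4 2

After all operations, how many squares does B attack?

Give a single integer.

Answer: 12

Derivation:
Op 1: place WN@(2,1)
Op 2: place BN@(2,2)
Op 3: place WN@(0,4)
Op 4: place WK@(3,4)
Op 5: remove (3,4)
Op 6: place BB@(4,2)
Per-piece attacks for B:
  BN@(2,2): attacks (3,4) (4,3) (1,4) (0,3) (3,0) (4,1) (1,0) (0,1)
  BB@(4,2): attacks (3,3) (2,4) (3,1) (2,0)
Union (12 distinct): (0,1) (0,3) (1,0) (1,4) (2,0) (2,4) (3,0) (3,1) (3,3) (3,4) (4,1) (4,3)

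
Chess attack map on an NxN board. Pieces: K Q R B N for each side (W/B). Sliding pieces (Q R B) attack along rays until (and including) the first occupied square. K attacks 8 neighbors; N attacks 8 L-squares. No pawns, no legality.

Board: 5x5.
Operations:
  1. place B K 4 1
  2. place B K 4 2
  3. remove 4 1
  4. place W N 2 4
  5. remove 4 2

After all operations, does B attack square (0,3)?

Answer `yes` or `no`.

Op 1: place BK@(4,1)
Op 2: place BK@(4,2)
Op 3: remove (4,1)
Op 4: place WN@(2,4)
Op 5: remove (4,2)
Per-piece attacks for B:
B attacks (0,3): no

Answer: no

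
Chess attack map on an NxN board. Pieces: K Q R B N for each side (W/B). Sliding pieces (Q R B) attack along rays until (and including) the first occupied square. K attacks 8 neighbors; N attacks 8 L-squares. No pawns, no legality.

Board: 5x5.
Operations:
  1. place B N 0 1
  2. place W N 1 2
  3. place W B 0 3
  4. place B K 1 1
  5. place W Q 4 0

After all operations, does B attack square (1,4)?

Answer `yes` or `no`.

Answer: no

Derivation:
Op 1: place BN@(0,1)
Op 2: place WN@(1,2)
Op 3: place WB@(0,3)
Op 4: place BK@(1,1)
Op 5: place WQ@(4,0)
Per-piece attacks for B:
  BN@(0,1): attacks (1,3) (2,2) (2,0)
  BK@(1,1): attacks (1,2) (1,0) (2,1) (0,1) (2,2) (2,0) (0,2) (0,0)
B attacks (1,4): no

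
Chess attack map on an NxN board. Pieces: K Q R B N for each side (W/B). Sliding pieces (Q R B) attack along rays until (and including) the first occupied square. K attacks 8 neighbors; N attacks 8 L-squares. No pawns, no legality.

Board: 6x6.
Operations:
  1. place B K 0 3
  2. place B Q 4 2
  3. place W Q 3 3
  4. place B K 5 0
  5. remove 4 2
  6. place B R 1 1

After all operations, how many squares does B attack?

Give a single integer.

Answer: 13

Derivation:
Op 1: place BK@(0,3)
Op 2: place BQ@(4,2)
Op 3: place WQ@(3,3)
Op 4: place BK@(5,0)
Op 5: remove (4,2)
Op 6: place BR@(1,1)
Per-piece attacks for B:
  BK@(0,3): attacks (0,4) (0,2) (1,3) (1,4) (1,2)
  BR@(1,1): attacks (1,2) (1,3) (1,4) (1,5) (1,0) (2,1) (3,1) (4,1) (5,1) (0,1)
  BK@(5,0): attacks (5,1) (4,0) (4,1)
Union (13 distinct): (0,1) (0,2) (0,4) (1,0) (1,2) (1,3) (1,4) (1,5) (2,1) (3,1) (4,0) (4,1) (5,1)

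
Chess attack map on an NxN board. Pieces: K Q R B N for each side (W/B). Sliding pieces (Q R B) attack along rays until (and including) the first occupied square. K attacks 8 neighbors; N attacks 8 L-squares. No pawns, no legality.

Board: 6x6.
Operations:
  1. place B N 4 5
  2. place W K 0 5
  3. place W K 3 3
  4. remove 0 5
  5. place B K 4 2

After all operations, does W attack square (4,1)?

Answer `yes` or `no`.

Answer: no

Derivation:
Op 1: place BN@(4,5)
Op 2: place WK@(0,5)
Op 3: place WK@(3,3)
Op 4: remove (0,5)
Op 5: place BK@(4,2)
Per-piece attacks for W:
  WK@(3,3): attacks (3,4) (3,2) (4,3) (2,3) (4,4) (4,2) (2,4) (2,2)
W attacks (4,1): no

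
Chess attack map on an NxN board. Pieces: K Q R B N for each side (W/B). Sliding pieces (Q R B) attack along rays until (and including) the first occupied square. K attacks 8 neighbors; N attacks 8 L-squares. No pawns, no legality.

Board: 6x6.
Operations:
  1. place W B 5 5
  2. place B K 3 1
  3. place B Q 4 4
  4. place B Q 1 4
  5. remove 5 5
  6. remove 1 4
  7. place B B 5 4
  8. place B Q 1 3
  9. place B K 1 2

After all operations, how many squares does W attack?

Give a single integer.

Op 1: place WB@(5,5)
Op 2: place BK@(3,1)
Op 3: place BQ@(4,4)
Op 4: place BQ@(1,4)
Op 5: remove (5,5)
Op 6: remove (1,4)
Op 7: place BB@(5,4)
Op 8: place BQ@(1,3)
Op 9: place BK@(1,2)
Per-piece attacks for W:
Union (0 distinct): (none)

Answer: 0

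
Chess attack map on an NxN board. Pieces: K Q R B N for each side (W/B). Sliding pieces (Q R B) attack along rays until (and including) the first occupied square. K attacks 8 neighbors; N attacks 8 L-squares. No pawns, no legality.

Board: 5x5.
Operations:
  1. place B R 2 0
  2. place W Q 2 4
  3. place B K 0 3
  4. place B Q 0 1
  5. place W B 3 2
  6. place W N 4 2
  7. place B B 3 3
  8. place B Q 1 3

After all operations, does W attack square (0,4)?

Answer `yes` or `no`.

Answer: yes

Derivation:
Op 1: place BR@(2,0)
Op 2: place WQ@(2,4)
Op 3: place BK@(0,3)
Op 4: place BQ@(0,1)
Op 5: place WB@(3,2)
Op 6: place WN@(4,2)
Op 7: place BB@(3,3)
Op 8: place BQ@(1,3)
Per-piece attacks for W:
  WQ@(2,4): attacks (2,3) (2,2) (2,1) (2,0) (3,4) (4,4) (1,4) (0,4) (3,3) (1,3) [ray(0,-1) blocked at (2,0); ray(1,-1) blocked at (3,3); ray(-1,-1) blocked at (1,3)]
  WB@(3,2): attacks (4,3) (4,1) (2,3) (1,4) (2,1) (1,0)
  WN@(4,2): attacks (3,4) (2,3) (3,0) (2,1)
W attacks (0,4): yes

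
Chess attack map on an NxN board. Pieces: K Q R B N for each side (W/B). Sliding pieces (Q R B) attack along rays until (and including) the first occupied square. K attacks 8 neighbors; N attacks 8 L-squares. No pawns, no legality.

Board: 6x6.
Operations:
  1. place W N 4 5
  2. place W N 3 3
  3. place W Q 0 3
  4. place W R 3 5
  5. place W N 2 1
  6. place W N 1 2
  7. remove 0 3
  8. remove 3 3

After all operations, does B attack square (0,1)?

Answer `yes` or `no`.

Answer: no

Derivation:
Op 1: place WN@(4,5)
Op 2: place WN@(3,3)
Op 3: place WQ@(0,3)
Op 4: place WR@(3,5)
Op 5: place WN@(2,1)
Op 6: place WN@(1,2)
Op 7: remove (0,3)
Op 8: remove (3,3)
Per-piece attacks for B:
B attacks (0,1): no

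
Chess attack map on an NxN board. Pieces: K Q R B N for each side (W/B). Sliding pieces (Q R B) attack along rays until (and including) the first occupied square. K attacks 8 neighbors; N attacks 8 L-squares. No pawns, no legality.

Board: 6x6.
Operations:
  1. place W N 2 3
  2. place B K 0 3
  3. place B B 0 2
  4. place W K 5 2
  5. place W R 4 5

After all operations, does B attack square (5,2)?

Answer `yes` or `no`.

Op 1: place WN@(2,3)
Op 2: place BK@(0,3)
Op 3: place BB@(0,2)
Op 4: place WK@(5,2)
Op 5: place WR@(4,5)
Per-piece attacks for B:
  BB@(0,2): attacks (1,3) (2,4) (3,5) (1,1) (2,0)
  BK@(0,3): attacks (0,4) (0,2) (1,3) (1,4) (1,2)
B attacks (5,2): no

Answer: no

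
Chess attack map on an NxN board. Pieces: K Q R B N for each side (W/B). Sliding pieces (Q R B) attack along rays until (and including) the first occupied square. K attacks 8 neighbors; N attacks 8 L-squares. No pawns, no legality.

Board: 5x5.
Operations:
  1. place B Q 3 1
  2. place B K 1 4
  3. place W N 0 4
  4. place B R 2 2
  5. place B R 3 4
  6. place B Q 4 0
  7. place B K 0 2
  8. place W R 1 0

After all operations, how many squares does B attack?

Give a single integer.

Op 1: place BQ@(3,1)
Op 2: place BK@(1,4)
Op 3: place WN@(0,4)
Op 4: place BR@(2,2)
Op 5: place BR@(3,4)
Op 6: place BQ@(4,0)
Op 7: place BK@(0,2)
Op 8: place WR@(1,0)
Per-piece attacks for B:
  BK@(0,2): attacks (0,3) (0,1) (1,2) (1,3) (1,1)
  BK@(1,4): attacks (1,3) (2,4) (0,4) (2,3) (0,3)
  BR@(2,2): attacks (2,3) (2,4) (2,1) (2,0) (3,2) (4,2) (1,2) (0,2) [ray(-1,0) blocked at (0,2)]
  BQ@(3,1): attacks (3,2) (3,3) (3,4) (3,0) (4,1) (2,1) (1,1) (0,1) (4,2) (4,0) (2,2) (2,0) [ray(0,1) blocked at (3,4); ray(1,-1) blocked at (4,0); ray(-1,1) blocked at (2,2)]
  BR@(3,4): attacks (3,3) (3,2) (3,1) (4,4) (2,4) (1,4) [ray(0,-1) blocked at (3,1); ray(-1,0) blocked at (1,4)]
  BQ@(4,0): attacks (4,1) (4,2) (4,3) (4,4) (3,0) (2,0) (1,0) (3,1) [ray(-1,0) blocked at (1,0); ray(-1,1) blocked at (3,1)]
Union (24 distinct): (0,1) (0,2) (0,3) (0,4) (1,0) (1,1) (1,2) (1,3) (1,4) (2,0) (2,1) (2,2) (2,3) (2,4) (3,0) (3,1) (3,2) (3,3) (3,4) (4,0) (4,1) (4,2) (4,3) (4,4)

Answer: 24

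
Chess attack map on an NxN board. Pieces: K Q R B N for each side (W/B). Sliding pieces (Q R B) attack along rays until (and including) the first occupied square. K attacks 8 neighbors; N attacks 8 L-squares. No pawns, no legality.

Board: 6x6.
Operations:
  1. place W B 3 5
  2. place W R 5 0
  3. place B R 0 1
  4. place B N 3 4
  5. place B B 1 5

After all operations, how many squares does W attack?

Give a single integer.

Answer: 14

Derivation:
Op 1: place WB@(3,5)
Op 2: place WR@(5,0)
Op 3: place BR@(0,1)
Op 4: place BN@(3,4)
Op 5: place BB@(1,5)
Per-piece attacks for W:
  WB@(3,5): attacks (4,4) (5,3) (2,4) (1,3) (0,2)
  WR@(5,0): attacks (5,1) (5,2) (5,3) (5,4) (5,5) (4,0) (3,0) (2,0) (1,0) (0,0)
Union (14 distinct): (0,0) (0,2) (1,0) (1,3) (2,0) (2,4) (3,0) (4,0) (4,4) (5,1) (5,2) (5,3) (5,4) (5,5)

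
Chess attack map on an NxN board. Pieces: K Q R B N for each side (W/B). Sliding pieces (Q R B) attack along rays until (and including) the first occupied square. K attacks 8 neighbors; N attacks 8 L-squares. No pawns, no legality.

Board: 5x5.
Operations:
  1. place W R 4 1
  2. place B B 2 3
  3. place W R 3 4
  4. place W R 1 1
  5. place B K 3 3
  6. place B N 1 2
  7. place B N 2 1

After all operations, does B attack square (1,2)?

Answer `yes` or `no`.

Answer: yes

Derivation:
Op 1: place WR@(4,1)
Op 2: place BB@(2,3)
Op 3: place WR@(3,4)
Op 4: place WR@(1,1)
Op 5: place BK@(3,3)
Op 6: place BN@(1,2)
Op 7: place BN@(2,1)
Per-piece attacks for B:
  BN@(1,2): attacks (2,4) (3,3) (0,4) (2,0) (3,1) (0,0)
  BN@(2,1): attacks (3,3) (4,2) (1,3) (0,2) (4,0) (0,0)
  BB@(2,3): attacks (3,4) (3,2) (4,1) (1,4) (1,2) [ray(1,1) blocked at (3,4); ray(1,-1) blocked at (4,1); ray(-1,-1) blocked at (1,2)]
  BK@(3,3): attacks (3,4) (3,2) (4,3) (2,3) (4,4) (4,2) (2,4) (2,2)
B attacks (1,2): yes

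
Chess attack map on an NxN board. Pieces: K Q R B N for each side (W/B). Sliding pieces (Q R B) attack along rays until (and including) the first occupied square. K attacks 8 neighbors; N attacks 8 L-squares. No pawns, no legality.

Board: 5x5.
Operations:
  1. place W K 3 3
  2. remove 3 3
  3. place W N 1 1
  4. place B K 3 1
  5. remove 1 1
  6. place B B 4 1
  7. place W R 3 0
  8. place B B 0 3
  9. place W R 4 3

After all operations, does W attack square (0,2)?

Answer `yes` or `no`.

Answer: no

Derivation:
Op 1: place WK@(3,3)
Op 2: remove (3,3)
Op 3: place WN@(1,1)
Op 4: place BK@(3,1)
Op 5: remove (1,1)
Op 6: place BB@(4,1)
Op 7: place WR@(3,0)
Op 8: place BB@(0,3)
Op 9: place WR@(4,3)
Per-piece attacks for W:
  WR@(3,0): attacks (3,1) (4,0) (2,0) (1,0) (0,0) [ray(0,1) blocked at (3,1)]
  WR@(4,3): attacks (4,4) (4,2) (4,1) (3,3) (2,3) (1,3) (0,3) [ray(0,-1) blocked at (4,1); ray(-1,0) blocked at (0,3)]
W attacks (0,2): no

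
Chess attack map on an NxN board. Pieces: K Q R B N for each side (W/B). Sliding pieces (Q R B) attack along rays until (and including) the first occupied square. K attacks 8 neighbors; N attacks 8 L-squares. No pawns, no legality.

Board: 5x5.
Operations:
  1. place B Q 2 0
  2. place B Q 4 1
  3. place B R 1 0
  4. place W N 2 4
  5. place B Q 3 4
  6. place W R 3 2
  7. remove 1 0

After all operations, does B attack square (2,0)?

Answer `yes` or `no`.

Op 1: place BQ@(2,0)
Op 2: place BQ@(4,1)
Op 3: place BR@(1,0)
Op 4: place WN@(2,4)
Op 5: place BQ@(3,4)
Op 6: place WR@(3,2)
Op 7: remove (1,0)
Per-piece attacks for B:
  BQ@(2,0): attacks (2,1) (2,2) (2,3) (2,4) (3,0) (4,0) (1,0) (0,0) (3,1) (4,2) (1,1) (0,2) [ray(0,1) blocked at (2,4)]
  BQ@(3,4): attacks (3,3) (3,2) (4,4) (2,4) (4,3) (2,3) (1,2) (0,1) [ray(0,-1) blocked at (3,2); ray(-1,0) blocked at (2,4)]
  BQ@(4,1): attacks (4,2) (4,3) (4,4) (4,0) (3,1) (2,1) (1,1) (0,1) (3,2) (3,0) [ray(-1,1) blocked at (3,2)]
B attacks (2,0): no

Answer: no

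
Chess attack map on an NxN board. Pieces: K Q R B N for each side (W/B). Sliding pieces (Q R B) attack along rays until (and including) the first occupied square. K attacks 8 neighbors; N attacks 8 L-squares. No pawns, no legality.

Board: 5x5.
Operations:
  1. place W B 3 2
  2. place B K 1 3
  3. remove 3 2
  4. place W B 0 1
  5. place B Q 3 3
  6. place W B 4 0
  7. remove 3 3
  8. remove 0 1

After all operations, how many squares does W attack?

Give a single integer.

Op 1: place WB@(3,2)
Op 2: place BK@(1,3)
Op 3: remove (3,2)
Op 4: place WB@(0,1)
Op 5: place BQ@(3,3)
Op 6: place WB@(4,0)
Op 7: remove (3,3)
Op 8: remove (0,1)
Per-piece attacks for W:
  WB@(4,0): attacks (3,1) (2,2) (1,3) [ray(-1,1) blocked at (1,3)]
Union (3 distinct): (1,3) (2,2) (3,1)

Answer: 3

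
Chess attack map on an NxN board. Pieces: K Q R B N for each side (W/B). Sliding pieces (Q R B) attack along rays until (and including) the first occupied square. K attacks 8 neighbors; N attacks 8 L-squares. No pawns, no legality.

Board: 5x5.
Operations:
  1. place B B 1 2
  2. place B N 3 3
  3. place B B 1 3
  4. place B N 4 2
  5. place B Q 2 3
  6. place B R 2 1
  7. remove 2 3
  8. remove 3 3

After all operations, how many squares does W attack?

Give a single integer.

Op 1: place BB@(1,2)
Op 2: place BN@(3,3)
Op 3: place BB@(1,3)
Op 4: place BN@(4,2)
Op 5: place BQ@(2,3)
Op 6: place BR@(2,1)
Op 7: remove (2,3)
Op 8: remove (3,3)
Per-piece attacks for W:
Union (0 distinct): (none)

Answer: 0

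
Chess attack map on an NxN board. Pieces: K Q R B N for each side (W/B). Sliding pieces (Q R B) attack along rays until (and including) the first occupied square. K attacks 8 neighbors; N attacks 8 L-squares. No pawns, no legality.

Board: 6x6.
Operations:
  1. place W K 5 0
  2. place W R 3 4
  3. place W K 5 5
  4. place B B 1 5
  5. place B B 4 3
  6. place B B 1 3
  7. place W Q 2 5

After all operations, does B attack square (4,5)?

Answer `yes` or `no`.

Op 1: place WK@(5,0)
Op 2: place WR@(3,4)
Op 3: place WK@(5,5)
Op 4: place BB@(1,5)
Op 5: place BB@(4,3)
Op 6: place BB@(1,3)
Op 7: place WQ@(2,5)
Per-piece attacks for B:
  BB@(1,3): attacks (2,4) (3,5) (2,2) (3,1) (4,0) (0,4) (0,2)
  BB@(1,5): attacks (2,4) (3,3) (4,2) (5,1) (0,4)
  BB@(4,3): attacks (5,4) (5,2) (3,4) (3,2) (2,1) (1,0) [ray(-1,1) blocked at (3,4)]
B attacks (4,5): no

Answer: no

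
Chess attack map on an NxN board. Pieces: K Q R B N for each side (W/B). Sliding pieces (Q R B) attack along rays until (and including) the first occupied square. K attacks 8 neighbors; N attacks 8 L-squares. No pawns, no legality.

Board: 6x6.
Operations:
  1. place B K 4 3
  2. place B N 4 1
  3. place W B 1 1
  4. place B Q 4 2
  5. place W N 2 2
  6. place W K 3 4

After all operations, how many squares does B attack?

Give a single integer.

Op 1: place BK@(4,3)
Op 2: place BN@(4,1)
Op 3: place WB@(1,1)
Op 4: place BQ@(4,2)
Op 5: place WN@(2,2)
Op 6: place WK@(3,4)
Per-piece attacks for B:
  BN@(4,1): attacks (5,3) (3,3) (2,2) (2,0)
  BQ@(4,2): attacks (4,3) (4,1) (5,2) (3,2) (2,2) (5,3) (5,1) (3,3) (2,4) (1,5) (3,1) (2,0) [ray(0,1) blocked at (4,3); ray(0,-1) blocked at (4,1); ray(-1,0) blocked at (2,2)]
  BK@(4,3): attacks (4,4) (4,2) (5,3) (3,3) (5,4) (5,2) (3,4) (3,2)
Union (16 distinct): (1,5) (2,0) (2,2) (2,4) (3,1) (3,2) (3,3) (3,4) (4,1) (4,2) (4,3) (4,4) (5,1) (5,2) (5,3) (5,4)

Answer: 16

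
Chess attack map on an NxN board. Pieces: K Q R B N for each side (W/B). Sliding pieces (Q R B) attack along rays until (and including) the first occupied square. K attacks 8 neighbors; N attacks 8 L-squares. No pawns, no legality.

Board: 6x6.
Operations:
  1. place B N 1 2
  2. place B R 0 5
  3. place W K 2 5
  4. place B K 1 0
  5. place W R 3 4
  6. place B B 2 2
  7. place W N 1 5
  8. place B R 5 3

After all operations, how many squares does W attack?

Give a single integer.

Op 1: place BN@(1,2)
Op 2: place BR@(0,5)
Op 3: place WK@(2,5)
Op 4: place BK@(1,0)
Op 5: place WR@(3,4)
Op 6: place BB@(2,2)
Op 7: place WN@(1,5)
Op 8: place BR@(5,3)
Per-piece attacks for W:
  WN@(1,5): attacks (2,3) (3,4) (0,3)
  WK@(2,5): attacks (2,4) (3,5) (1,5) (3,4) (1,4)
  WR@(3,4): attacks (3,5) (3,3) (3,2) (3,1) (3,0) (4,4) (5,4) (2,4) (1,4) (0,4)
Union (14 distinct): (0,3) (0,4) (1,4) (1,5) (2,3) (2,4) (3,0) (3,1) (3,2) (3,3) (3,4) (3,5) (4,4) (5,4)

Answer: 14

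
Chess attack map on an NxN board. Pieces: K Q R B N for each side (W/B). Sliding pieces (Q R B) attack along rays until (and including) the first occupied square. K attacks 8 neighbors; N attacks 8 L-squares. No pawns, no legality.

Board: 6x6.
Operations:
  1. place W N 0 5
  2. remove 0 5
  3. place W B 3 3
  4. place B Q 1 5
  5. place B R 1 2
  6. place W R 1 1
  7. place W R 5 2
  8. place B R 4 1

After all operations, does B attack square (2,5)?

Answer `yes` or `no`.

Answer: yes

Derivation:
Op 1: place WN@(0,5)
Op 2: remove (0,5)
Op 3: place WB@(3,3)
Op 4: place BQ@(1,5)
Op 5: place BR@(1,2)
Op 6: place WR@(1,1)
Op 7: place WR@(5,2)
Op 8: place BR@(4,1)
Per-piece attacks for B:
  BR@(1,2): attacks (1,3) (1,4) (1,5) (1,1) (2,2) (3,2) (4,2) (5,2) (0,2) [ray(0,1) blocked at (1,5); ray(0,-1) blocked at (1,1); ray(1,0) blocked at (5,2)]
  BQ@(1,5): attacks (1,4) (1,3) (1,2) (2,5) (3,5) (4,5) (5,5) (0,5) (2,4) (3,3) (0,4) [ray(0,-1) blocked at (1,2); ray(1,-1) blocked at (3,3)]
  BR@(4,1): attacks (4,2) (4,3) (4,4) (4,5) (4,0) (5,1) (3,1) (2,1) (1,1) [ray(-1,0) blocked at (1,1)]
B attacks (2,5): yes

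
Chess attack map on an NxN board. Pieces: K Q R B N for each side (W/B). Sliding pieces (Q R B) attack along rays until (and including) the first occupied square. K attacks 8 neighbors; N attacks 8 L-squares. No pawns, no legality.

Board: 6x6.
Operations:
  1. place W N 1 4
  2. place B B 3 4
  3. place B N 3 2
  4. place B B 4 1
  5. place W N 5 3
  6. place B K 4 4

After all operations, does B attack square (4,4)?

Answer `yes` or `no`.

Op 1: place WN@(1,4)
Op 2: place BB@(3,4)
Op 3: place BN@(3,2)
Op 4: place BB@(4,1)
Op 5: place WN@(5,3)
Op 6: place BK@(4,4)
Per-piece attacks for B:
  BN@(3,2): attacks (4,4) (5,3) (2,4) (1,3) (4,0) (5,1) (2,0) (1,1)
  BB@(3,4): attacks (4,5) (4,3) (5,2) (2,5) (2,3) (1,2) (0,1)
  BB@(4,1): attacks (5,2) (5,0) (3,2) (3,0) [ray(-1,1) blocked at (3,2)]
  BK@(4,4): attacks (4,5) (4,3) (5,4) (3,4) (5,5) (5,3) (3,5) (3,3)
B attacks (4,4): yes

Answer: yes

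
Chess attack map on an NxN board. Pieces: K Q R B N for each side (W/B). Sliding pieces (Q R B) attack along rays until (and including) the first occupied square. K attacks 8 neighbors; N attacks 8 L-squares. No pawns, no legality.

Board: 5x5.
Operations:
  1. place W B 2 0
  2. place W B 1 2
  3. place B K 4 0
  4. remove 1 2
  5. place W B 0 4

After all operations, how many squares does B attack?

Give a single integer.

Op 1: place WB@(2,0)
Op 2: place WB@(1,2)
Op 3: place BK@(4,0)
Op 4: remove (1,2)
Op 5: place WB@(0,4)
Per-piece attacks for B:
  BK@(4,0): attacks (4,1) (3,0) (3,1)
Union (3 distinct): (3,0) (3,1) (4,1)

Answer: 3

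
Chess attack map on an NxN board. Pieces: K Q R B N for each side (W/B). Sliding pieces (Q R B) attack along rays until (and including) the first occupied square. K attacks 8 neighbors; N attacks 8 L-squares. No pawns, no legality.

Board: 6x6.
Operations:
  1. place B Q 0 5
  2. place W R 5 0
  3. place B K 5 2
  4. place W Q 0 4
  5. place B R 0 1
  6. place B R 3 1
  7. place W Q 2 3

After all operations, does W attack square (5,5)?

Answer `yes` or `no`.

Answer: no

Derivation:
Op 1: place BQ@(0,5)
Op 2: place WR@(5,0)
Op 3: place BK@(5,2)
Op 4: place WQ@(0,4)
Op 5: place BR@(0,1)
Op 6: place BR@(3,1)
Op 7: place WQ@(2,3)
Per-piece attacks for W:
  WQ@(0,4): attacks (0,5) (0,3) (0,2) (0,1) (1,4) (2,4) (3,4) (4,4) (5,4) (1,5) (1,3) (2,2) (3,1) [ray(0,1) blocked at (0,5); ray(0,-1) blocked at (0,1); ray(1,-1) blocked at (3,1)]
  WQ@(2,3): attacks (2,4) (2,5) (2,2) (2,1) (2,0) (3,3) (4,3) (5,3) (1,3) (0,3) (3,4) (4,5) (3,2) (4,1) (5,0) (1,4) (0,5) (1,2) (0,1) [ray(1,-1) blocked at (5,0); ray(-1,1) blocked at (0,5); ray(-1,-1) blocked at (0,1)]
  WR@(5,0): attacks (5,1) (5,2) (4,0) (3,0) (2,0) (1,0) (0,0) [ray(0,1) blocked at (5,2)]
W attacks (5,5): no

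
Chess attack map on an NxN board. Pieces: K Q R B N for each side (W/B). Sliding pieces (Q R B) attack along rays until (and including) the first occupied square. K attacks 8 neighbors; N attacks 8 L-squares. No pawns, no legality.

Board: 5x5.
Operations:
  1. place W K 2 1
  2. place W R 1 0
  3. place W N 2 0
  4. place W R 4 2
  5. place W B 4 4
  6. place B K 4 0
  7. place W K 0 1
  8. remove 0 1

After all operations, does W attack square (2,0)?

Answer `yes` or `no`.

Answer: yes

Derivation:
Op 1: place WK@(2,1)
Op 2: place WR@(1,0)
Op 3: place WN@(2,0)
Op 4: place WR@(4,2)
Op 5: place WB@(4,4)
Op 6: place BK@(4,0)
Op 7: place WK@(0,1)
Op 8: remove (0,1)
Per-piece attacks for W:
  WR@(1,0): attacks (1,1) (1,2) (1,3) (1,4) (2,0) (0,0) [ray(1,0) blocked at (2,0)]
  WN@(2,0): attacks (3,2) (4,1) (1,2) (0,1)
  WK@(2,1): attacks (2,2) (2,0) (3,1) (1,1) (3,2) (3,0) (1,2) (1,0)
  WR@(4,2): attacks (4,3) (4,4) (4,1) (4,0) (3,2) (2,2) (1,2) (0,2) [ray(0,1) blocked at (4,4); ray(0,-1) blocked at (4,0)]
  WB@(4,4): attacks (3,3) (2,2) (1,1) (0,0)
W attacks (2,0): yes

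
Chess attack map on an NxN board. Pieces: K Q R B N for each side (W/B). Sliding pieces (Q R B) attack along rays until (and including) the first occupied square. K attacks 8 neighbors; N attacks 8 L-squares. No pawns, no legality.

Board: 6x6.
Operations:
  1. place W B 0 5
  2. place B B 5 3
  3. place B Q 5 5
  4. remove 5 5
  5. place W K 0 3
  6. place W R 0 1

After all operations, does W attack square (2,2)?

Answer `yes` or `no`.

Answer: no

Derivation:
Op 1: place WB@(0,5)
Op 2: place BB@(5,3)
Op 3: place BQ@(5,5)
Op 4: remove (5,5)
Op 5: place WK@(0,3)
Op 6: place WR@(0,1)
Per-piece attacks for W:
  WR@(0,1): attacks (0,2) (0,3) (0,0) (1,1) (2,1) (3,1) (4,1) (5,1) [ray(0,1) blocked at (0,3)]
  WK@(0,3): attacks (0,4) (0,2) (1,3) (1,4) (1,2)
  WB@(0,5): attacks (1,4) (2,3) (3,2) (4,1) (5,0)
W attacks (2,2): no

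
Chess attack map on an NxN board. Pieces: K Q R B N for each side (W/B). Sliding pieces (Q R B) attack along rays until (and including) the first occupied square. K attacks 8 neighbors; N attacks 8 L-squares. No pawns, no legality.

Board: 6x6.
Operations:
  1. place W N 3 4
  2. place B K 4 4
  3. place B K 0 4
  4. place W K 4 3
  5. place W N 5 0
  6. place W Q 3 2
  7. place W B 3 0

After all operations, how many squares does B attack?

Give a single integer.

Op 1: place WN@(3,4)
Op 2: place BK@(4,4)
Op 3: place BK@(0,4)
Op 4: place WK@(4,3)
Op 5: place WN@(5,0)
Op 6: place WQ@(3,2)
Op 7: place WB@(3,0)
Per-piece attacks for B:
  BK@(0,4): attacks (0,5) (0,3) (1,4) (1,5) (1,3)
  BK@(4,4): attacks (4,5) (4,3) (5,4) (3,4) (5,5) (5,3) (3,5) (3,3)
Union (13 distinct): (0,3) (0,5) (1,3) (1,4) (1,5) (3,3) (3,4) (3,5) (4,3) (4,5) (5,3) (5,4) (5,5)

Answer: 13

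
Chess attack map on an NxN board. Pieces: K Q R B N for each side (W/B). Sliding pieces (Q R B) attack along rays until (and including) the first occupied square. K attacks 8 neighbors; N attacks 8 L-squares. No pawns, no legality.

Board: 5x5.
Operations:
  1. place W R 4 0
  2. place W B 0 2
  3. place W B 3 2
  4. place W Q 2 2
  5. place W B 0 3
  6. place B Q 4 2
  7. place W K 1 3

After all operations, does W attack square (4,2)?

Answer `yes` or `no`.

Op 1: place WR@(4,0)
Op 2: place WB@(0,2)
Op 3: place WB@(3,2)
Op 4: place WQ@(2,2)
Op 5: place WB@(0,3)
Op 6: place BQ@(4,2)
Op 7: place WK@(1,3)
Per-piece attacks for W:
  WB@(0,2): attacks (1,3) (1,1) (2,0) [ray(1,1) blocked at (1,3)]
  WB@(0,3): attacks (1,4) (1,2) (2,1) (3,0)
  WK@(1,3): attacks (1,4) (1,2) (2,3) (0,3) (2,4) (2,2) (0,4) (0,2)
  WQ@(2,2): attacks (2,3) (2,4) (2,1) (2,0) (3,2) (1,2) (0,2) (3,3) (4,4) (3,1) (4,0) (1,3) (1,1) (0,0) [ray(1,0) blocked at (3,2); ray(-1,0) blocked at (0,2); ray(1,-1) blocked at (4,0); ray(-1,1) blocked at (1,3)]
  WB@(3,2): attacks (4,3) (4,1) (2,3) (1,4) (2,1) (1,0)
  WR@(4,0): attacks (4,1) (4,2) (3,0) (2,0) (1,0) (0,0) [ray(0,1) blocked at (4,2)]
W attacks (4,2): yes

Answer: yes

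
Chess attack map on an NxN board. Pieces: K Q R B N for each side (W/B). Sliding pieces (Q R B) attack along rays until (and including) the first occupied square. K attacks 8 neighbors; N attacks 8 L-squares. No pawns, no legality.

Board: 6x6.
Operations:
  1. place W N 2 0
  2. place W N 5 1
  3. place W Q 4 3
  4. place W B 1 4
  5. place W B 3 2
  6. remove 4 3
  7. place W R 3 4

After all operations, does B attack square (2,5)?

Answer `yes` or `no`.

Answer: no

Derivation:
Op 1: place WN@(2,0)
Op 2: place WN@(5,1)
Op 3: place WQ@(4,3)
Op 4: place WB@(1,4)
Op 5: place WB@(3,2)
Op 6: remove (4,3)
Op 7: place WR@(3,4)
Per-piece attacks for B:
B attacks (2,5): no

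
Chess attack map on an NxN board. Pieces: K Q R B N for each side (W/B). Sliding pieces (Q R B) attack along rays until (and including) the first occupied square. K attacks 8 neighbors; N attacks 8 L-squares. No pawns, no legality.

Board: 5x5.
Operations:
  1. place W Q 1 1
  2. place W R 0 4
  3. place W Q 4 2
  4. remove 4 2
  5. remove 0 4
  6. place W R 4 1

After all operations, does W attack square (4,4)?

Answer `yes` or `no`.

Op 1: place WQ@(1,1)
Op 2: place WR@(0,4)
Op 3: place WQ@(4,2)
Op 4: remove (4,2)
Op 5: remove (0,4)
Op 6: place WR@(4,1)
Per-piece attacks for W:
  WQ@(1,1): attacks (1,2) (1,3) (1,4) (1,0) (2,1) (3,1) (4,1) (0,1) (2,2) (3,3) (4,4) (2,0) (0,2) (0,0) [ray(1,0) blocked at (4,1)]
  WR@(4,1): attacks (4,2) (4,3) (4,4) (4,0) (3,1) (2,1) (1,1) [ray(-1,0) blocked at (1,1)]
W attacks (4,4): yes

Answer: yes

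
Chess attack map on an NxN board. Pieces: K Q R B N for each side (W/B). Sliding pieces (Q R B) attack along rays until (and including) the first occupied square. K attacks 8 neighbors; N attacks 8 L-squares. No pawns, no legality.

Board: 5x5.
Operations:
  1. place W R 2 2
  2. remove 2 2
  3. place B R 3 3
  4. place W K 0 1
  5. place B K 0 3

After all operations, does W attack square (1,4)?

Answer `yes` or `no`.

Answer: no

Derivation:
Op 1: place WR@(2,2)
Op 2: remove (2,2)
Op 3: place BR@(3,3)
Op 4: place WK@(0,1)
Op 5: place BK@(0,3)
Per-piece attacks for W:
  WK@(0,1): attacks (0,2) (0,0) (1,1) (1,2) (1,0)
W attacks (1,4): no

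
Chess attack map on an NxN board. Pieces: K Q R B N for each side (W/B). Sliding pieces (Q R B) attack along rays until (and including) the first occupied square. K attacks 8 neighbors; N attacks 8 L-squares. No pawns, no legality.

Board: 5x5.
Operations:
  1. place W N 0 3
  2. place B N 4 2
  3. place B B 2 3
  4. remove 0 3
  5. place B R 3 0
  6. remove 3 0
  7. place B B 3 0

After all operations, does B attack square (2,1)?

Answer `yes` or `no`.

Op 1: place WN@(0,3)
Op 2: place BN@(4,2)
Op 3: place BB@(2,3)
Op 4: remove (0,3)
Op 5: place BR@(3,0)
Op 6: remove (3,0)
Op 7: place BB@(3,0)
Per-piece attacks for B:
  BB@(2,3): attacks (3,4) (3,2) (4,1) (1,4) (1,2) (0,1)
  BB@(3,0): attacks (4,1) (2,1) (1,2) (0,3)
  BN@(4,2): attacks (3,4) (2,3) (3,0) (2,1)
B attacks (2,1): yes

Answer: yes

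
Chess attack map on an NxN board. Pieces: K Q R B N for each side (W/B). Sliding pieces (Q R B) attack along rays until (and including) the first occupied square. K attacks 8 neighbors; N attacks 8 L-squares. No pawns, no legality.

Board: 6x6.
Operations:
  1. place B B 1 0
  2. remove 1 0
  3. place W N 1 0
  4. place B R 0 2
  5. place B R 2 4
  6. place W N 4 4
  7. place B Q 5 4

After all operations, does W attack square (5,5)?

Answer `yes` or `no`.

Answer: no

Derivation:
Op 1: place BB@(1,0)
Op 2: remove (1,0)
Op 3: place WN@(1,0)
Op 4: place BR@(0,2)
Op 5: place BR@(2,4)
Op 6: place WN@(4,4)
Op 7: place BQ@(5,4)
Per-piece attacks for W:
  WN@(1,0): attacks (2,2) (3,1) (0,2)
  WN@(4,4): attacks (2,5) (5,2) (3,2) (2,3)
W attacks (5,5): no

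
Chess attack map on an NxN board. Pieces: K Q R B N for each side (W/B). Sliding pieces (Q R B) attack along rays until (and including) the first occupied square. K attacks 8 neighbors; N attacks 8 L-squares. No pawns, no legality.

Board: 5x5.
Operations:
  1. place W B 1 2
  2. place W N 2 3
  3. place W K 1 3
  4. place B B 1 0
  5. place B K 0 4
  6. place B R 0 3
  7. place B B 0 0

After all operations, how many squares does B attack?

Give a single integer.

Answer: 14

Derivation:
Op 1: place WB@(1,2)
Op 2: place WN@(2,3)
Op 3: place WK@(1,3)
Op 4: place BB@(1,0)
Op 5: place BK@(0,4)
Op 6: place BR@(0,3)
Op 7: place BB@(0,0)
Per-piece attacks for B:
  BB@(0,0): attacks (1,1) (2,2) (3,3) (4,4)
  BR@(0,3): attacks (0,4) (0,2) (0,1) (0,0) (1,3) [ray(0,1) blocked at (0,4); ray(0,-1) blocked at (0,0); ray(1,0) blocked at (1,3)]
  BK@(0,4): attacks (0,3) (1,4) (1,3)
  BB@(1,0): attacks (2,1) (3,2) (4,3) (0,1)
Union (14 distinct): (0,0) (0,1) (0,2) (0,3) (0,4) (1,1) (1,3) (1,4) (2,1) (2,2) (3,2) (3,3) (4,3) (4,4)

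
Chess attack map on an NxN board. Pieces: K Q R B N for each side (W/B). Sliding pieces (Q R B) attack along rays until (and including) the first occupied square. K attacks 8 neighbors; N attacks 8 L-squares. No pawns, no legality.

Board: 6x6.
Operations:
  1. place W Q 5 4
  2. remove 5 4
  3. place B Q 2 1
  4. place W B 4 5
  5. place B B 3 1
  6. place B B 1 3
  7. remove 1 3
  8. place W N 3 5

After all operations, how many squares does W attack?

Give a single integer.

Answer: 7

Derivation:
Op 1: place WQ@(5,4)
Op 2: remove (5,4)
Op 3: place BQ@(2,1)
Op 4: place WB@(4,5)
Op 5: place BB@(3,1)
Op 6: place BB@(1,3)
Op 7: remove (1,3)
Op 8: place WN@(3,5)
Per-piece attacks for W:
  WN@(3,5): attacks (4,3) (5,4) (2,3) (1,4)
  WB@(4,5): attacks (5,4) (3,4) (2,3) (1,2) (0,1)
Union (7 distinct): (0,1) (1,2) (1,4) (2,3) (3,4) (4,3) (5,4)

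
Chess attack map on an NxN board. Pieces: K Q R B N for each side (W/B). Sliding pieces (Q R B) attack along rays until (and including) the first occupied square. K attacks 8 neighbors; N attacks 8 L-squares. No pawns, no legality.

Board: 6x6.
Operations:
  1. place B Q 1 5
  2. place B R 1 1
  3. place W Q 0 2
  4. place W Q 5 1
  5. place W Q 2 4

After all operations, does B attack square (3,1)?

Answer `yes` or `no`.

Answer: yes

Derivation:
Op 1: place BQ@(1,5)
Op 2: place BR@(1,1)
Op 3: place WQ@(0,2)
Op 4: place WQ@(5,1)
Op 5: place WQ@(2,4)
Per-piece attacks for B:
  BR@(1,1): attacks (1,2) (1,3) (1,4) (1,5) (1,0) (2,1) (3,1) (4,1) (5,1) (0,1) [ray(0,1) blocked at (1,5); ray(1,0) blocked at (5,1)]
  BQ@(1,5): attacks (1,4) (1,3) (1,2) (1,1) (2,5) (3,5) (4,5) (5,5) (0,5) (2,4) (0,4) [ray(0,-1) blocked at (1,1); ray(1,-1) blocked at (2,4)]
B attacks (3,1): yes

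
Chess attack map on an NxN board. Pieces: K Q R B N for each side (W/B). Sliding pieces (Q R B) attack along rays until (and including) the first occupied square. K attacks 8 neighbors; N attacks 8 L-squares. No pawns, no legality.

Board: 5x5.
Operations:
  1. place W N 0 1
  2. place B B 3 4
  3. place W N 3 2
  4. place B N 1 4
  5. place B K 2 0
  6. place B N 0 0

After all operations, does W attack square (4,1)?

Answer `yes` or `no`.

Op 1: place WN@(0,1)
Op 2: place BB@(3,4)
Op 3: place WN@(3,2)
Op 4: place BN@(1,4)
Op 5: place BK@(2,0)
Op 6: place BN@(0,0)
Per-piece attacks for W:
  WN@(0,1): attacks (1,3) (2,2) (2,0)
  WN@(3,2): attacks (4,4) (2,4) (1,3) (4,0) (2,0) (1,1)
W attacks (4,1): no

Answer: no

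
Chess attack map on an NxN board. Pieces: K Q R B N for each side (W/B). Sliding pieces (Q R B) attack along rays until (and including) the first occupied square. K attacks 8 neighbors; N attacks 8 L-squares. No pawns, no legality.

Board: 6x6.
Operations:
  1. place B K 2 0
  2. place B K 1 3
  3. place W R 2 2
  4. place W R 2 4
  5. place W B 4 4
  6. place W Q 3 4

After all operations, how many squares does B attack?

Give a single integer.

Op 1: place BK@(2,0)
Op 2: place BK@(1,3)
Op 3: place WR@(2,2)
Op 4: place WR@(2,4)
Op 5: place WB@(4,4)
Op 6: place WQ@(3,4)
Per-piece attacks for B:
  BK@(1,3): attacks (1,4) (1,2) (2,3) (0,3) (2,4) (2,2) (0,4) (0,2)
  BK@(2,0): attacks (2,1) (3,0) (1,0) (3,1) (1,1)
Union (13 distinct): (0,2) (0,3) (0,4) (1,0) (1,1) (1,2) (1,4) (2,1) (2,2) (2,3) (2,4) (3,0) (3,1)

Answer: 13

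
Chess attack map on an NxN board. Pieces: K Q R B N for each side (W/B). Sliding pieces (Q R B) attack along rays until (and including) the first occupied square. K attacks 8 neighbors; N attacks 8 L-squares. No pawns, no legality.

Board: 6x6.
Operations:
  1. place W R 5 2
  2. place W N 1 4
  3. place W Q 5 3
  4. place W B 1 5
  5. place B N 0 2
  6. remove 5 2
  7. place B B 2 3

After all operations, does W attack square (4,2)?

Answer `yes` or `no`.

Op 1: place WR@(5,2)
Op 2: place WN@(1,4)
Op 3: place WQ@(5,3)
Op 4: place WB@(1,5)
Op 5: place BN@(0,2)
Op 6: remove (5,2)
Op 7: place BB@(2,3)
Per-piece attacks for W:
  WN@(1,4): attacks (3,5) (2,2) (3,3) (0,2)
  WB@(1,5): attacks (2,4) (3,3) (4,2) (5,1) (0,4)
  WQ@(5,3): attacks (5,4) (5,5) (5,2) (5,1) (5,0) (4,3) (3,3) (2,3) (4,4) (3,5) (4,2) (3,1) (2,0) [ray(-1,0) blocked at (2,3)]
W attacks (4,2): yes

Answer: yes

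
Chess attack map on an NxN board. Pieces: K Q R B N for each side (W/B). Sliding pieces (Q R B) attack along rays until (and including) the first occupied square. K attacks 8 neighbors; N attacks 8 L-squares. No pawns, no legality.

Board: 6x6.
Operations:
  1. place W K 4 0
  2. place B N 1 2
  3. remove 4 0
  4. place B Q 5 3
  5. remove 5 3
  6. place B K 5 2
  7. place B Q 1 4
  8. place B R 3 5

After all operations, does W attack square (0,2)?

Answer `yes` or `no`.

Op 1: place WK@(4,0)
Op 2: place BN@(1,2)
Op 3: remove (4,0)
Op 4: place BQ@(5,3)
Op 5: remove (5,3)
Op 6: place BK@(5,2)
Op 7: place BQ@(1,4)
Op 8: place BR@(3,5)
Per-piece attacks for W:
W attacks (0,2): no

Answer: no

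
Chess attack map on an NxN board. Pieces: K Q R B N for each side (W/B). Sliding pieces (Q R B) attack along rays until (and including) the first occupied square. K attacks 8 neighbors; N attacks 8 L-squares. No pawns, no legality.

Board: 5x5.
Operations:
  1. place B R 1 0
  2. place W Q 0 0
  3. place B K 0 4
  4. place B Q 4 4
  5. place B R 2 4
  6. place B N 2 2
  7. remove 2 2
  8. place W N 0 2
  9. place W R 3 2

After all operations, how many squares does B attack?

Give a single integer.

Answer: 20

Derivation:
Op 1: place BR@(1,0)
Op 2: place WQ@(0,0)
Op 3: place BK@(0,4)
Op 4: place BQ@(4,4)
Op 5: place BR@(2,4)
Op 6: place BN@(2,2)
Op 7: remove (2,2)
Op 8: place WN@(0,2)
Op 9: place WR@(3,2)
Per-piece attacks for B:
  BK@(0,4): attacks (0,3) (1,4) (1,3)
  BR@(1,0): attacks (1,1) (1,2) (1,3) (1,4) (2,0) (3,0) (4,0) (0,0) [ray(-1,0) blocked at (0,0)]
  BR@(2,4): attacks (2,3) (2,2) (2,1) (2,0) (3,4) (4,4) (1,4) (0,4) [ray(1,0) blocked at (4,4); ray(-1,0) blocked at (0,4)]
  BQ@(4,4): attacks (4,3) (4,2) (4,1) (4,0) (3,4) (2,4) (3,3) (2,2) (1,1) (0,0) [ray(-1,0) blocked at (2,4); ray(-1,-1) blocked at (0,0)]
Union (20 distinct): (0,0) (0,3) (0,4) (1,1) (1,2) (1,3) (1,4) (2,0) (2,1) (2,2) (2,3) (2,4) (3,0) (3,3) (3,4) (4,0) (4,1) (4,2) (4,3) (4,4)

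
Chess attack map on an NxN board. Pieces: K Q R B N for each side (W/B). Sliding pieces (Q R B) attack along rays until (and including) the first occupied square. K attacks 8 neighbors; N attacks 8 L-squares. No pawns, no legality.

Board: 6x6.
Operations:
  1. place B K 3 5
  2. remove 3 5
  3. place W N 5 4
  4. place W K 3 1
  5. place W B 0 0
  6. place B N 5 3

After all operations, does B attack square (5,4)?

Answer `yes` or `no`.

Answer: no

Derivation:
Op 1: place BK@(3,5)
Op 2: remove (3,5)
Op 3: place WN@(5,4)
Op 4: place WK@(3,1)
Op 5: place WB@(0,0)
Op 6: place BN@(5,3)
Per-piece attacks for B:
  BN@(5,3): attacks (4,5) (3,4) (4,1) (3,2)
B attacks (5,4): no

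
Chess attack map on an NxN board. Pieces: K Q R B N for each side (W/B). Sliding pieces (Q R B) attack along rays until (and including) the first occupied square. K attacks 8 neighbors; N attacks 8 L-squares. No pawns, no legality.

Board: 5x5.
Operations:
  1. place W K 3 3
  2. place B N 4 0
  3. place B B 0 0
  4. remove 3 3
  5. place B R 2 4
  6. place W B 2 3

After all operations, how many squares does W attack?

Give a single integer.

Answer: 6

Derivation:
Op 1: place WK@(3,3)
Op 2: place BN@(4,0)
Op 3: place BB@(0,0)
Op 4: remove (3,3)
Op 5: place BR@(2,4)
Op 6: place WB@(2,3)
Per-piece attacks for W:
  WB@(2,3): attacks (3,4) (3,2) (4,1) (1,4) (1,2) (0,1)
Union (6 distinct): (0,1) (1,2) (1,4) (3,2) (3,4) (4,1)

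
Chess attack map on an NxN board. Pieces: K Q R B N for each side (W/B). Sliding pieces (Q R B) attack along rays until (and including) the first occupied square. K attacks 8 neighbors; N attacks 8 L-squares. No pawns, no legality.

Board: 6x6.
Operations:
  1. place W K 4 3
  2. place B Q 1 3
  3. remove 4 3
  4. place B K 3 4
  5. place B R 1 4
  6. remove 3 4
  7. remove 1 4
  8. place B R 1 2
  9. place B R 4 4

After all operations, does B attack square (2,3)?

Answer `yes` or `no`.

Answer: yes

Derivation:
Op 1: place WK@(4,3)
Op 2: place BQ@(1,3)
Op 3: remove (4,3)
Op 4: place BK@(3,4)
Op 5: place BR@(1,4)
Op 6: remove (3,4)
Op 7: remove (1,4)
Op 8: place BR@(1,2)
Op 9: place BR@(4,4)
Per-piece attacks for B:
  BR@(1,2): attacks (1,3) (1,1) (1,0) (2,2) (3,2) (4,2) (5,2) (0,2) [ray(0,1) blocked at (1,3)]
  BQ@(1,3): attacks (1,4) (1,5) (1,2) (2,3) (3,3) (4,3) (5,3) (0,3) (2,4) (3,5) (2,2) (3,1) (4,0) (0,4) (0,2) [ray(0,-1) blocked at (1,2)]
  BR@(4,4): attacks (4,5) (4,3) (4,2) (4,1) (4,0) (5,4) (3,4) (2,4) (1,4) (0,4)
B attacks (2,3): yes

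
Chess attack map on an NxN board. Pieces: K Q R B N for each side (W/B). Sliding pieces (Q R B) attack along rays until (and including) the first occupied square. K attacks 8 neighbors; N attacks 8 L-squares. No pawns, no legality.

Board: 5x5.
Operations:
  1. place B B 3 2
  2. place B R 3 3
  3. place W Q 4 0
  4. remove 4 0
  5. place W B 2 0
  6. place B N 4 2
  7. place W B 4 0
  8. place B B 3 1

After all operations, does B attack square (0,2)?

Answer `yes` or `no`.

Op 1: place BB@(3,2)
Op 2: place BR@(3,3)
Op 3: place WQ@(4,0)
Op 4: remove (4,0)
Op 5: place WB@(2,0)
Op 6: place BN@(4,2)
Op 7: place WB@(4,0)
Op 8: place BB@(3,1)
Per-piece attacks for B:
  BB@(3,1): attacks (4,2) (4,0) (2,2) (1,3) (0,4) (2,0) [ray(1,1) blocked at (4,2); ray(1,-1) blocked at (4,0); ray(-1,-1) blocked at (2,0)]
  BB@(3,2): attacks (4,3) (4,1) (2,3) (1,4) (2,1) (1,0)
  BR@(3,3): attacks (3,4) (3,2) (4,3) (2,3) (1,3) (0,3) [ray(0,-1) blocked at (3,2)]
  BN@(4,2): attacks (3,4) (2,3) (3,0) (2,1)
B attacks (0,2): no

Answer: no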